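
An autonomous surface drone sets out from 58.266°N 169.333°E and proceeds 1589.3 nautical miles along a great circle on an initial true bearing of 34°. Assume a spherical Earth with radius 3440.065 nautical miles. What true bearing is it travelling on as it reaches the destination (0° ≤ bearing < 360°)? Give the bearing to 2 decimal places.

final bearing 87.81°

Angular distance δ = d/R = 1589.3 / 3440.065 = 0.461997 rad.
Start latitude φ₁ = 1.016934 rad; initial bearing θ = 0.593412 rad.
Destination latitude: φ₂ = arcsin( sin φ₁ cos δ + cos φ₁ sin δ cos θ ) = arcsin(0.955702) = 72.882°.
Then Δλ = atan2(0.131101, 0.082341) = 1.009993 rad, from sin θ sin δ cos φ₁ over cos δ − sin φ₁ sin φ₂.
λ₂ = 169.333° + 57.868° = 227.201°, normalized to (−180°, 180°] → -132.799°.
The forward bearing on arrival equals the back-azimuth from the destination plus 180°.
Back-azimuth from P₂ (72.88°, -132.80°) to P₁ (58.27°, 169.33°), with Δλ' = λ₁ − λ₂ = 302.13°: atan2( sin Δλ' cos φ₁ , cos φ₂ sin φ₁ − sin φ₂ cos φ₁ cos Δλ' ) = 267.81°.
Final bearing = (267.81° + 180°) mod 360° = 87.81°.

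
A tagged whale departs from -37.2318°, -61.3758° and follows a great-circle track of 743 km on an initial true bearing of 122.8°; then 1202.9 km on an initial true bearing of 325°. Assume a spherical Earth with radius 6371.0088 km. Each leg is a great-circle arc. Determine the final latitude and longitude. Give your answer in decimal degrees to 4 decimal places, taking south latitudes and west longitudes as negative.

latitude -31.5240°, longitude -61.2271°

Apply the spherical direct solution leg by leg, carrying full precision between legs.
Leg 1: from (-37.2318°, -61.3758°), δ = 743/6371.0088 = 0.116622 rad, θ = 122.8° → φ = -40.6259°, λ = -53.9717°.
Leg 2: from (-40.6259°, -53.9717°), δ = 1202.9/6371.0088 = 0.188808 rad, θ = 325° → φ = -31.5240°, λ = -61.2271°.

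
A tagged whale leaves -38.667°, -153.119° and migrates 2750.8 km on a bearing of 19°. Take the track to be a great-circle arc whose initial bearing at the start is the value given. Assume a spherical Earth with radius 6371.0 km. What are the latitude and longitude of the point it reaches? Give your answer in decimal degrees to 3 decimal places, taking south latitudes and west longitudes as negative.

latitude -14.982°, longitude -145.011°

Angular distance δ = d/R = 2750.8 / 6371 = 0.431769 rad.
Converting: φ₁ = -0.674866 rad, θ = 0.331613 rad.
sin φ₂ = sin φ₁ cos δ + cos φ₁ sin δ cos θ = (-0.624793)(0.908227) + (0.780790)(0.418478)(0.945519) = -0.258512
φ₂ = asin(-0.258512) = -0.261481 rad = -14.982°.
Then Δλ = atan2(0.106377, 0.746711) = 0.141509 rad, from sin θ sin δ cos φ₁ over cos δ − sin φ₁ sin φ₂.
λ₂ = λ₁ + Δλ = -145.011°.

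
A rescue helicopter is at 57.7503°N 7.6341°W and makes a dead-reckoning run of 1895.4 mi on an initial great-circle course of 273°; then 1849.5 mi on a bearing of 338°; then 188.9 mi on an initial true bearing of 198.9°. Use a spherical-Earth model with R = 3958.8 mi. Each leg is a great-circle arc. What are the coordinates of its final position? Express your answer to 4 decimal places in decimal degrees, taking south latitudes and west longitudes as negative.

Apply the spherical direct solution leg by leg, carrying full precision between legs.
Leg 1: from (57.7503°, -7.6341°), δ = 1895.4/3958.8 = 0.478781 rad, θ = 273° → φ = 49.7737°, λ = -53.0638°.
Leg 2: from (49.7737°, -53.0638°), δ = 1849.5/3958.8 = 0.467187 rad, θ = 338° → φ = 72.0564°, λ = -86.2682°.
Leg 3: from (72.0564°, -86.2682°), δ = 188.9/3958.8 = 0.047716 rad, θ = 198.9° → φ = 69.4513°, λ = -88.7910°.

latitude 69.4513°, longitude -88.7910°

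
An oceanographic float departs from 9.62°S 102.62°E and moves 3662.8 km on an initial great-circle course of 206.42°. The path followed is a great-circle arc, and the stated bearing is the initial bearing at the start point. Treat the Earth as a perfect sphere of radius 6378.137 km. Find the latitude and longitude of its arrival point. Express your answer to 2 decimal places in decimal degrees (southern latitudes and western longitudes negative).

δ = 3662.8/6378.137 = 0.574274 rad (32.9035°).
Start latitude φ₁ = -0.167901 rad; initial bearing θ = 3.602709 rad.
Applying the spherical law of cosines for sides, sin φ₂ = sin φ₁ cos δ + cos φ₁ sin δ cos θ = -0.619954, so φ₂ = -38.31°.
Then Δλ = atan2(-0.238308, 0.735984) = -0.313142 rad, from sin θ sin δ cos φ₁ over cos δ − sin φ₁ sin φ₂.
λ₂ = λ₁ + Δλ = 84.68°.

latitude -38.31°, longitude 84.68°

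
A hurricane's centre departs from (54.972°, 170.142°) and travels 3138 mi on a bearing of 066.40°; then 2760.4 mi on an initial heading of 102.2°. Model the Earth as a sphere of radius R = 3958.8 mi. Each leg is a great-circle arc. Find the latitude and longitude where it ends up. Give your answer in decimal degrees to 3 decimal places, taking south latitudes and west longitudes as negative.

latitude 28.334°, longitude -68.925°

Apply the spherical direct solution leg by leg, carrying full precision between legs.
Leg 1: from (54.972°, 170.142°), δ = 3138/3958.8 = 0.792664 rad, θ = 66.4° → φ = 47.601°, λ = -114.409°.
Leg 2: from (47.601°, -114.409°), δ = 2760.4/3958.8 = 0.697282 rad, θ = 102.2° → φ = 28.334°, λ = -68.925°.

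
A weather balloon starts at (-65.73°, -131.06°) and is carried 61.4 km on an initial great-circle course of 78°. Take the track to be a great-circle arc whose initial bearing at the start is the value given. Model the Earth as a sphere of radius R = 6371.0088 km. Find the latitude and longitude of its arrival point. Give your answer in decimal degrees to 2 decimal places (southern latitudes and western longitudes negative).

latitude -65.61°, longitude -129.75°

Angular distance δ = d/R = 61.4 / 6371.0088 = 0.009637 rad.
With φ₁ = -65.73° = -1.147205 rad and θ = 78° = 1.361357 rad:
Applying the spherical law of cosines for sides, sin φ₂ = sin φ₁ cos δ + cos φ₁ sin δ cos θ = -0.910753, so φ₂ = -65.61°.
Then Δλ = atan2(0.003875, 0.169694) = 0.022829 rad, from sin θ sin δ cos φ₁ over cos δ − sin φ₁ sin φ₂.
λ₂ = -131.06° + 1.31° = -129.75°.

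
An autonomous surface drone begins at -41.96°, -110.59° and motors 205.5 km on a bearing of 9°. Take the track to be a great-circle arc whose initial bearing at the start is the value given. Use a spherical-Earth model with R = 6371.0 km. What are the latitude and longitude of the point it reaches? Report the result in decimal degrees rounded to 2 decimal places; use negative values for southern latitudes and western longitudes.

Angular distance δ = d/R = 205.5 / 6371 = 0.032256 rad.
Converting: φ₁ = -0.732340 rad, θ = 0.157080 rad.
Destination latitude: φ₂ = arcsin( sin φ₁ cos δ + cos φ₁ sin δ cos θ ) = arcsin(-0.644578) = -40.13°.
For the longitude increment, Δλ = atan2( sin θ sin δ cos φ₁, cos δ − sin φ₁ sin φ₂ ) = atan2(0.003752, 0.568508) = 0.38°.
λ₂ = -110.59° + 0.38° = -110.21°.

latitude -40.13°, longitude -110.21°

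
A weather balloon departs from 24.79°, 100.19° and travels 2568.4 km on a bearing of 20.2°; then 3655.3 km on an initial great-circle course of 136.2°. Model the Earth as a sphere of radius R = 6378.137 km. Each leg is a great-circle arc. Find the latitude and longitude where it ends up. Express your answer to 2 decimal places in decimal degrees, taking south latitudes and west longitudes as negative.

Apply the spherical direct solution leg by leg, carrying full precision between legs.
Leg 1: from (24.79°, 100.19°), δ = 2568.4/6378.137 = 0.402688 rad, θ = 20.2° → φ = 46.03°, λ = 111.43°.
Leg 2: from (46.03°, 111.43°), δ = 3655.3/6378.137 = 0.573098 rad, θ = 136.2° → φ = 19.45°, λ = 134.88°.

latitude 19.45°, longitude 134.88°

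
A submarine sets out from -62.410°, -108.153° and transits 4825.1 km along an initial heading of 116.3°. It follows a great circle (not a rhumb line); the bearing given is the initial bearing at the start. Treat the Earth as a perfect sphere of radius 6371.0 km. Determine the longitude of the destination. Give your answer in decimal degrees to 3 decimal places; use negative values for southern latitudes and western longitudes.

longitude -24.340°

δ = 4825.1/6371 = 0.757354 rad (43.3932°).
With φ₁ = -62.410° = -1.089260 rad and θ = 116.3° = 2.029818 rad:
Applying the spherical law of cosines for sides, sin φ₂ = sin φ₁ cos δ + cos φ₁ sin δ cos θ = -0.785000, so φ₂ = -51.721°.
Then Δλ = atan2(0.285243, 0.030923) = 1.462808 rad, from sin θ sin δ cos φ₁ over cos δ − sin φ₁ sin φ₂.
λ₂ = λ₁ + Δλ = -24.340°.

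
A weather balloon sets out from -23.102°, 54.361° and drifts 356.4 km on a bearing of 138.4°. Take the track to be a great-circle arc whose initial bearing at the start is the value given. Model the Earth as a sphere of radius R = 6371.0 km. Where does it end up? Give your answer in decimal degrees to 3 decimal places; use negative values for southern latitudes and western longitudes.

Angular distance δ = d/R = 356.4 / 6371 = 0.055941 rad.
Converting: φ₁ = -0.403206 rad, θ = 2.415536 rad.
sin φ₂ = sin φ₁ cos δ + cos φ₁ sin δ cos θ = (-0.392369)(0.998436) + (0.919808)(0.055912)(-0.747798) = -0.430213
φ₂ = asin(-0.430213) = -0.444729 rad = -25.481°.
Δλ = atan2( sin θ sin δ cos φ₁ , cos δ − sin φ₁ sin φ₂ ) = atan2(0.034144, 0.829633) = 0.041133 rad = 2.357°.
Hence λ₂ = 54.361° + 2.357° = 56.718°.

latitude -25.481°, longitude 56.718°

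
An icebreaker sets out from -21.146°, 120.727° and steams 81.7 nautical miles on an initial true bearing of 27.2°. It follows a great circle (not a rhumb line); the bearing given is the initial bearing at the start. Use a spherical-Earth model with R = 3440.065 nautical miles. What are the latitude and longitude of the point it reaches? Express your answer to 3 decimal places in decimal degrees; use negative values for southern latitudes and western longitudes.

latitude -19.934°, longitude 121.389°

Angular distance δ = d/R = 81.7 / 3440.065 = 0.023750 rad.
With φ₁ = -21.146° = -0.369067 rad and θ = 27.2° = 0.474730 rad:
sin φ₂ = sin φ₁ cos δ + cos φ₁ sin δ cos θ = (-0.360746)(0.999718) + (0.932664)(0.023747)(0.889416) = -0.340945
φ₂ = asin(-0.340945) = -0.347922 rad = -19.934°.
Then Δλ = atan2(0.010124, 0.876724) = 0.011547 rad, from sin θ sin δ cos φ₁ over cos δ − sin φ₁ sin φ₂.
λ₂ = λ₁ + Δλ = 121.389°.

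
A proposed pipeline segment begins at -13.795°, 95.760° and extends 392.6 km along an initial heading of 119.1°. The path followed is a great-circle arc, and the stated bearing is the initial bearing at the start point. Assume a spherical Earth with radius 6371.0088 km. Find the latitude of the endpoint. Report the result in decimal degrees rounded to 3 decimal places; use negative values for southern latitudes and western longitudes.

latitude -15.491°

The arc subtends δ = 392.6/6371.0088 = 0.061623 rad at the centre.
Start latitude φ₁ = -0.240768 rad; initial bearing θ = 2.078687 rad.
sin φ₂ = sin φ₁ cos δ + cos φ₁ sin δ cos θ = (-0.238449)(0.998102) + (0.971155)(0.061584)(-0.486335) = -0.267083
φ₂ = asin(-0.267083) = -0.270364 rad = -15.491°.
Δλ = atan2( sin θ sin δ cos φ₁ , cos δ − sin φ₁ sin φ₂ ) = atan2(0.052258, 0.934416) = 0.055868 rad = 3.201°.
Hence λ₂ = 95.760° + 3.201° = 98.961°.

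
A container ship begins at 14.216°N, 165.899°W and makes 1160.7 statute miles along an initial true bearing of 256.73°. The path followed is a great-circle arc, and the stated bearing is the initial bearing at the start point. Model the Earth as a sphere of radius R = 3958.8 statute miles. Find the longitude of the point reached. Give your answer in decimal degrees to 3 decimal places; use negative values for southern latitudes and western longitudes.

longitude 177.513°

The arc subtends δ = 1160.7/3958.8 = 0.293195 rad at the centre.
With φ₁ = 14.216° = 0.248116 rad and θ = 256.73° = 4.480784 rad:
Applying the spherical law of cosines for sides, sin φ₂ = sin φ₁ cos δ + cos φ₁ sin δ cos θ = 0.170790, so φ₂ = 9.834°.
For the longitude increment, Δλ = atan2( sin θ sin δ cos φ₁, cos δ − sin φ₁ sin φ₂ ) = atan2(-0.272681, 0.915383) = -16.588°.
λ₂ = -165.899° + -16.588° = -182.487°, normalized to (−180°, 180°] → 177.513°.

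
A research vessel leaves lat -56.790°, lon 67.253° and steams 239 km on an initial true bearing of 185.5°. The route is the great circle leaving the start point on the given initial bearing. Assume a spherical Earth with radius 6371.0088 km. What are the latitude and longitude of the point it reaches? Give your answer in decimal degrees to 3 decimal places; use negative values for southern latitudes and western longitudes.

latitude -58.929°, longitude 66.854°

δ = 239/6371.0088 = 0.037514 rad (2.1494°).
With φ₁ = -56.790° = -0.991172 rad and θ = 185.5° = 3.237586 rad:
Applying the spherical law of cosines for sides, sin φ₂ = sin φ₁ cos δ + cos φ₁ sin δ cos θ = -0.856527, so φ₂ = -58.929°.
Then Δλ = atan2(-0.001969, 0.282667) = -0.006965 rad, from sin θ sin δ cos φ₁ over cos δ − sin φ₁ sin φ₂.
λ₂ = 67.253° + -0.399° = 66.854°.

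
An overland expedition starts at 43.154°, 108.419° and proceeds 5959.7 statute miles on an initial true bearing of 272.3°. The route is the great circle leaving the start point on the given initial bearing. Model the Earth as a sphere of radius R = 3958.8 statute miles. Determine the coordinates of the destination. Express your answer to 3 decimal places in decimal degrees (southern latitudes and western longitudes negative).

latitude 4.237°, longitude 19.583°

Central angle δ = d/R = 1.505431 rad.
Start latitude φ₁ = 0.753179 rad; initial bearing θ = 4.752532 rad.
Destination latitude: φ₂ = arcsin( sin φ₁ cos δ + cos φ₁ sin δ cos θ ) = arcsin(0.073890) = 4.237°.
Δλ = atan2( sin θ sin δ cos φ₁ , cos δ − sin φ₁ sin φ₂ ) = atan2(-0.727374, 0.014781) = -1.550478 rad = -88.836°.
λ₂ = λ₁ + Δλ = 19.583°.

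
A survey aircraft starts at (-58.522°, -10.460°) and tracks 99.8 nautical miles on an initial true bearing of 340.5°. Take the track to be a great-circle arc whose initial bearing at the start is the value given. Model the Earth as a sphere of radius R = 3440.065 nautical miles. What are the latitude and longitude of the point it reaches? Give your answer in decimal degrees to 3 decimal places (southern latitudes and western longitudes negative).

Central angle δ = d/R = 0.029011 rad.
Converting: φ₁ = -1.021402 rad, θ = 5.942846 rad.
sin φ₂ = sin φ₁ cos δ + cos φ₁ sin δ cos θ = (-0.852841)(0.999579) + (0.522171)(0.029007)(0.942641) = -0.838204
φ₂ = asin(-0.838204) = -0.993982 rad = -56.951°.
Then Δλ = atan2(-0.005056, 0.284725) = -0.017756 rad, from sin θ sin δ cos φ₁ over cos δ − sin φ₁ sin φ₂.
Hence λ₂ = -10.460° + -1.017° = -11.477°.

latitude -56.951°, longitude -11.477°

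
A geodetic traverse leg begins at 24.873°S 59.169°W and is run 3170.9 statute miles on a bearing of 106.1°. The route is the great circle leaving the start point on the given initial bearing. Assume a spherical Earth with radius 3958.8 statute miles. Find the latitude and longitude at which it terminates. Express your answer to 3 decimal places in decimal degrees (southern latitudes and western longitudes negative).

δ = 3170.9/3958.8 = 0.800975 rad (45.8925°).
Converting: φ₁ = -0.434116 rad, θ = 1.851794 rad.
Destination latitude: φ₂ = arcsin( sin φ₁ cos δ + cos φ₁ sin δ cos θ ) = arcsin(-0.473398) = -28.255°.
Δλ = atan2( sin θ sin δ cos φ₁ , cos δ − sin φ₁ sin φ₂ ) = atan2(0.625882, 0.496892) = 0.899782 rad = 51.554°.
Hence λ₂ = -59.169° + 51.554° = -7.615°.

latitude -28.255°, longitude -7.615°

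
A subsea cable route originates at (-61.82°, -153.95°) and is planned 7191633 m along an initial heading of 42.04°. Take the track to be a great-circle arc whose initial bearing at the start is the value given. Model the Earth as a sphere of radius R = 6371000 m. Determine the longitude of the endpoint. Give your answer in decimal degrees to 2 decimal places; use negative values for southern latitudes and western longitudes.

longitude -116.62°

Angular distance δ = d/R = 7191633 / 6371000 = 1.128808 rad.
Start latitude φ₁ = -1.078963 rad; initial bearing θ = 0.733736 rad.
sin φ₂ = sin φ₁ cos δ + cos φ₁ sin δ cos θ = (-0.881468)(0.427738) + (0.472243)(0.903903)(0.742678) = -0.060017
φ₂ = asin(-0.060017) = -0.060053 rad = -3.44°.
Then Δλ = atan2(0.285848, 0.374835) = 0.651514 rad, from sin θ sin δ cos φ₁ over cos δ − sin φ₁ sin φ₂.
λ₂ = λ₁ + Δλ = -116.62°.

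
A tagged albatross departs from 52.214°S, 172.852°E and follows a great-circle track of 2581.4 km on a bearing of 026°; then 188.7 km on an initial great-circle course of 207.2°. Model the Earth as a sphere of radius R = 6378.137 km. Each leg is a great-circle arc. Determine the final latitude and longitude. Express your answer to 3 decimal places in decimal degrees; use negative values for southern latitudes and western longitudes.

latitude -32.142°, longitude -176.490°

Apply the spherical direct solution leg by leg, carrying full precision between legs.
Leg 1: from (-52.214°, 172.852°), δ = 2581.4/6378.137 = 0.404726 rad, θ = 26° → φ = -30.638°, λ = -175.575°.
Leg 2: from (-30.638°, -175.575°), δ = 188.7/6378.137 = 0.029585 rad, θ = 207.2° → φ = -32.142°, λ = -176.490°.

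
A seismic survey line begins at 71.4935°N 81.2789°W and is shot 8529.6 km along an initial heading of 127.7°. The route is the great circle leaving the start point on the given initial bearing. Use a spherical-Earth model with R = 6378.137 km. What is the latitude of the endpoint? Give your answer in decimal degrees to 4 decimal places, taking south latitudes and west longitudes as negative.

δ = 8529.6/6378.137 = 1.337318 rad (76.6227°).
Start latitude φ₁ = 1.247797 rad; initial bearing θ = 2.228785 rad.
Destination latitude: φ₂ = arcsin( sin φ₁ cos δ + cos φ₁ sin δ cos θ ) = arcsin(0.030559) = 1.7511°.
Then Δλ = atan2(0.244330, 0.202384) = 0.879022 rad, from sin θ sin δ cos φ₁ over cos δ − sin φ₁ sin φ₂.
λ₂ = λ₁ + Δλ = -30.9146°.

latitude 1.7511°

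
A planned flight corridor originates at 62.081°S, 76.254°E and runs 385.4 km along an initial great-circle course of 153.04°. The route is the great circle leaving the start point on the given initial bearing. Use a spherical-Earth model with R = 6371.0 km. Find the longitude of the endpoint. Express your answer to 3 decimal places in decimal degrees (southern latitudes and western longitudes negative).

Angular distance δ = d/R = 385.4 / 6371 = 0.060493 rad.
Start latitude φ₁ = -1.083518 rad; initial bearing θ = 2.671052 rad.
Destination latitude: φ₂ = arcsin( sin φ₁ cos δ + cos φ₁ sin δ cos θ ) = arcsin(-0.907225) = -65.125°.
Then Δλ = atan2(0.012833, 0.196538) = 0.065205 rad, from sin θ sin δ cos φ₁ over cos δ − sin φ₁ sin φ₂.
λ₂ = λ₁ + Δλ = 79.990°.

longitude 79.990°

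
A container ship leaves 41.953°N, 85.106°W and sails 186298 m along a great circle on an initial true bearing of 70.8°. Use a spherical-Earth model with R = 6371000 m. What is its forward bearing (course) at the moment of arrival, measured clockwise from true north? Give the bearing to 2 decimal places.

Angular distance δ = d/R = 186298 / 6371000 = 0.029242 rad.
Start latitude φ₁ = 0.732218 rad; initial bearing θ = 1.235693 rad.
sin φ₂ = sin φ₁ cos δ + cos φ₁ sin δ cos θ = (0.668521)(0.999572) + (0.743693)(0.029237)(0.328867) = 0.675386
φ₂ = asin(0.675386) = 0.741488 rad = 42.484°.
For the longitude increment, Δλ = atan2( sin θ sin δ cos φ₁, cos δ − sin φ₁ sin φ₂ ) = atan2(0.020534, 0.548063) = 2.146°.
λ₂ = -85.106° + 2.146° = -82.960°.
The forward bearing on arrival equals the back-azimuth from the destination plus 180°.
Back-azimuth from P₂ (42.48°, -82.96°) to P₁ (41.95°, -85.11°), with Δλ' = λ₁ − λ₂ = -2.15°: atan2( sin Δλ' cos φ₁ , cos φ₂ sin φ₁ − sin φ₂ cos φ₁ cos Δλ' ) = 252.24°.
Final bearing = (252.24° + 180°) mod 360° = 72.24°.

final bearing 72.24°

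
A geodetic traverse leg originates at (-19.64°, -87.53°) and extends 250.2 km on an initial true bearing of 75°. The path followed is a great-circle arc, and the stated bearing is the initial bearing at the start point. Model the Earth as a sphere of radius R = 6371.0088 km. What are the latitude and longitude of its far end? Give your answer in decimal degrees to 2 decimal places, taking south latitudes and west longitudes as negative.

latitude -19.04°, longitude -85.23°

δ = 250.2/6371.0088 = 0.039272 rad (2.2501°).
Converting: φ₁ = -0.342783 rad, θ = 1.308997 rad.
Destination latitude: φ₂ = arcsin( sin φ₁ cos δ + cos φ₁ sin δ cos θ ) = arcsin(-0.326280) = -19.04°.
For the longitude increment, Δλ = atan2( sin θ sin δ cos φ₁, cos δ − sin φ₁ sin φ₂ ) = atan2(0.035717, 0.889563) = 2.30°.
Hence λ₂ = -87.53° + 2.30° = -85.23°.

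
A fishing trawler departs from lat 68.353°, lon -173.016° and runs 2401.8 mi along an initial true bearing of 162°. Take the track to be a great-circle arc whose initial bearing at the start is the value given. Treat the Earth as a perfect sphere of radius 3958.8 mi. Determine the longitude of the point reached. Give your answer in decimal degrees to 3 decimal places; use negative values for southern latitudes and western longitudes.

longitude -160.701°

Angular distance δ = d/R = 2401.8 / 3958.8 = 0.606699 rad.
With φ₁ = 68.353° = 1.192985 rad and θ = 162° = 2.827433 rad:
Applying the spherical law of cosines for sides, sin φ₂ = sin φ₁ cos δ + cos φ₁ sin δ cos θ = 0.563565, so φ₂ = 34.303°.
For the longitude increment, Δλ = atan2( sin θ sin δ cos φ₁, cos δ − sin φ₁ sin φ₂ ) = atan2(0.064994, 0.297715) = 12.315°.
λ₂ = λ₁ + Δλ = -160.701°.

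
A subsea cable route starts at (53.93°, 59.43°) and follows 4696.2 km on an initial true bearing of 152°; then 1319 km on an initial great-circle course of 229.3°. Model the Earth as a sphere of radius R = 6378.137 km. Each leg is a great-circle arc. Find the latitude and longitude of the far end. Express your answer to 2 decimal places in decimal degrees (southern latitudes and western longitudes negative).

latitude 6.59°, longitude 69.42°

Apply the spherical direct solution leg by leg, carrying full precision between legs.
Leg 1: from (53.93°, 59.43°), δ = 4696.2/6378.137 = 0.736297 rad, θ = 152° → φ = 14.47°, λ = 78.43°.
Leg 2: from (14.47°, 78.43°), δ = 1319/6378.137 = 0.206800 rad, θ = 229.3° → φ = 6.59°, λ = 69.42°.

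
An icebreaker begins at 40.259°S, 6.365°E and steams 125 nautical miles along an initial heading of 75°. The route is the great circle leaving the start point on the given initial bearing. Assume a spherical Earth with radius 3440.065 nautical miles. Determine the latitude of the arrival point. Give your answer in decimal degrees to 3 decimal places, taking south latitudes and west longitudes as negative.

latitude -39.691°

δ = 125/3440.065 = 0.036337 rad (2.0819°).
Start latitude φ₁ = -0.702652 rad; initial bearing θ = 1.308997 rad.
sin φ₂ = sin φ₁ cos δ + cos φ₁ sin δ cos θ = (-0.646244)(0.999340) + (0.763131)(0.036329)(0.258819) = -0.638642
φ₂ = asin(-0.638642) = -0.692732 rad = -39.691°.
Then Δλ = atan2(0.026779, 0.586621) = 0.045617 rad, from sin θ sin δ cos φ₁ over cos δ − sin φ₁ sin φ₂.
λ₂ = λ₁ + Δλ = 8.979°.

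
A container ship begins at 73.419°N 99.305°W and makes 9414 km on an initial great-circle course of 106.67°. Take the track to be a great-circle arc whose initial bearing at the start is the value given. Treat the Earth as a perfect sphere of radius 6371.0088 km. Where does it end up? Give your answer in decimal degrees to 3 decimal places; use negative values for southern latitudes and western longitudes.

latitude 0.439°, longitude -26.780°

Angular distance δ = d/R = 9414 / 6371.0088 = 1.477631 rad.
Start latitude φ₁ = 1.281403 rad; initial bearing θ = 1.861743 rad.
Applying the spherical law of cosines for sides, sin φ₂ = sin φ₁ cos δ + cos φ₁ sin δ cos θ = 0.007656, so φ₂ = 0.439°.
Δλ = atan2( sin θ sin δ cos φ₁ , cos δ − sin φ₁ sin φ₂ ) = atan2(0.272192, 0.085693) = 1.265794 rad = 72.525°.
Hence λ₂ = -99.305° + 72.525° = -26.780°.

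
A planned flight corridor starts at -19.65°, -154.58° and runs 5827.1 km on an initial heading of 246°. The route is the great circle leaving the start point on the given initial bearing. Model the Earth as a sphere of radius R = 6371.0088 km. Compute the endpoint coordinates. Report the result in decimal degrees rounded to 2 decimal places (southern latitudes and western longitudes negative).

δ = 5827.1/6371.0088 = 0.914628 rad (52.4043°).
Converting: φ₁ = -0.342957 rad, θ = 4.293510 rad.
Applying the spherical law of cosines for sides, sin φ₂ = sin φ₁ cos δ + cos φ₁ sin δ cos θ = -0.508660, so φ₂ = -30.57°.
Δλ = atan2( sin θ sin δ cos φ₁ , cos δ − sin φ₁ sin φ₂ ) = atan2(-0.681681, 0.439037) = -0.998615 rad = -57.22°.
λ₂ = -154.58° + -57.22° = -211.80°, normalized to (−180°, 180°] → 148.20°.

latitude -30.57°, longitude 148.20°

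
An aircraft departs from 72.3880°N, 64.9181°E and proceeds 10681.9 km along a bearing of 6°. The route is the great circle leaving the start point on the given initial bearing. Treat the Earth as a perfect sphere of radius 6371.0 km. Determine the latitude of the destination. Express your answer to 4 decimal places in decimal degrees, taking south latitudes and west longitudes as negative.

δ = 10681.9/6371 = 1.676644 rad (96.0646°).
Start latitude φ₁ = 1.263409 rad; initial bearing θ = 0.104720 rad.
Applying the spherical law of cosines for sides, sin φ₂ = sin φ₁ cos δ + cos φ₁ sin δ cos θ = 0.198530, so φ₂ = 11.4510°.
Δλ = atan2( sin θ sin δ cos φ₁ , cos δ − sin φ₁ sin φ₂ ) = atan2(0.031450, -0.294874) = 3.035338 rad = 173.9121°.
λ₂ = 64.9181° + 173.9121° = 238.8302°, normalized to (−180°, 180°] → -121.1698°.

latitude 11.4510°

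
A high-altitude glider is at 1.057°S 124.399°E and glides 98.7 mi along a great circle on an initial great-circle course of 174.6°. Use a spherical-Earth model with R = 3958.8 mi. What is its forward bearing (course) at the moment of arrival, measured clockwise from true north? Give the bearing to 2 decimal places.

δ = 98.7/3958.8 = 0.024932 rad (1.4285°).
With φ₁ = -1.057° = -0.018448 rad and θ = 174.6° = 3.047345 rad:
Destination latitude: φ₂ = arcsin( sin φ₁ cos δ + cos φ₁ sin δ cos θ ) = arcsin(-0.043256) = -2.479°.
Then Δλ = atan2(0.002346, 0.998891) = 0.002348 rad, from sin θ sin δ cos φ₁ over cos δ − sin φ₁ sin φ₂.
λ₂ = λ₁ + Δλ = 124.534°.
The forward bearing on arrival equals the back-azimuth from the destination plus 180°.
Back-azimuth from P₂ (-2.48°, 124.53°) to P₁ (-1.06°, 124.40°), with Δλ' = λ₁ − λ₂ = -0.13°: atan2( sin Δλ' cos φ₁ , cos φ₂ sin φ₁ − sin φ₂ cos φ₁ cos Δλ' ) = 354.60°.
Final bearing = (354.60° + 180°) mod 360° = 174.60°.

final bearing 174.60°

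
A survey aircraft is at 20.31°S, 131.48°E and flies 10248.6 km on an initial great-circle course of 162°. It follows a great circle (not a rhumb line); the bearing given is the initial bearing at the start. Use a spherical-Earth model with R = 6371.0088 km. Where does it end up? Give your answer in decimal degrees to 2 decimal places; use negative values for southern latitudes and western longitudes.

latitude -61.42°, longitude -88.72°

Angular distance δ = d/R = 10248.6 / 6371.0088 = 1.608631 rad.
Converting: φ₁ = -0.354476 rad, θ = 2.827433 rad.
Destination latitude: φ₂ = arcsin( sin φ₁ cos δ + cos φ₁ sin δ cos θ ) = arcsin(-0.878160) = -61.42°.
For the longitude increment, Δλ = atan2( sin θ sin δ cos φ₁, cos δ − sin φ₁ sin φ₂ ) = atan2(0.289598, -0.342634) = 139.80°.
λ₂ = 131.48° + 139.80° = 271.28°, normalized to (−180°, 180°] → -88.72°.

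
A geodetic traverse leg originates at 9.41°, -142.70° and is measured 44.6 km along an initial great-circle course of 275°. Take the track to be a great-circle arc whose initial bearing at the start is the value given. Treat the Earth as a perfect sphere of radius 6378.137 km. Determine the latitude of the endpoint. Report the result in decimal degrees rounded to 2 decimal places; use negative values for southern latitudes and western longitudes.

The arc subtends δ = 44.6/6378.137 = 0.006993 rad at the centre.
Start latitude φ₁ = 0.164235 rad; initial bearing θ = 4.799655 rad.
sin φ₂ = sin φ₁ cos δ + cos φ₁ sin δ cos θ = (0.163498)(0.999976) + (0.986544)(0.006993)(0.087156) = 0.164095
φ₂ = asin(0.164095) = 0.164841 rad = 9.44°.
Then Δλ = atan2(-0.006872, 0.973146) = -0.007062 rad, from sin θ sin δ cos φ₁ over cos δ − sin φ₁ sin φ₂.
Hence λ₂ = -142.70° + -0.40° = -143.10°.

latitude 9.44°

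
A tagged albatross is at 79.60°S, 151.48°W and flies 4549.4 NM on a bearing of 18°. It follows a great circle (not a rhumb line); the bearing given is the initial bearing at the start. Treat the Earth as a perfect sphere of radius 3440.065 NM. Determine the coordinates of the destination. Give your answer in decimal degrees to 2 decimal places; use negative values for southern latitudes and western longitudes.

The arc subtends δ = 4549.4/3440.065 = 1.322475 rad at the centre.
Converting: φ₁ = -1.389282 rad, θ = 0.314159 rad.
Destination latitude: φ₂ = arcsin( sin φ₁ cos δ + cos φ₁ sin δ cos θ ) = arcsin(-0.075322) = -4.32°.
Δλ = atan2( sin θ sin δ cos φ₁ , cos δ − sin φ₁ sin φ₂ ) = atan2(0.054072, 0.171693) = 0.305103 rad = 17.48°.
Hence λ₂ = -151.48° + 17.48° = -134.00°.

latitude -4.32°, longitude -134.00°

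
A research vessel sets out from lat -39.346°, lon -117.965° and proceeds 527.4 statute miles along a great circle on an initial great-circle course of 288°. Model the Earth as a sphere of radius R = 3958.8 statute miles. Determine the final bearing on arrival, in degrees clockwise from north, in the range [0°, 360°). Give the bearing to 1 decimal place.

final bearing 293.6°

δ = 527.4/3958.8 = 0.133222 rad (7.6331°).
Converting: φ₁ = -0.686717 rad, θ = 5.026548 rad.
Destination latitude: φ₂ = arcsin( sin φ₁ cos δ + cos φ₁ sin δ cos θ ) = arcsin(-0.596642) = -36.630°.
Then Δλ = atan2(-0.097693, 0.612867) = -0.158073 rad, from sin θ sin δ cos φ₁ over cos δ − sin φ₁ sin φ₂.
λ₂ = λ₁ + Δλ = -127.022°.
The forward bearing on arrival equals the back-azimuth from the destination plus 180°.
Back-azimuth from P₂ (-36.6°, -127.0°) to P₁ (-39.3°, -118.0°), with Δλ' = λ₁ − λ₂ = 9.1°: atan2( sin Δλ' cos φ₁ , cos φ₂ sin φ₁ − sin φ₂ cos φ₁ cos Δλ' ) = 113.6°.
Final bearing = (113.6° + 180°) mod 360° = 293.6°.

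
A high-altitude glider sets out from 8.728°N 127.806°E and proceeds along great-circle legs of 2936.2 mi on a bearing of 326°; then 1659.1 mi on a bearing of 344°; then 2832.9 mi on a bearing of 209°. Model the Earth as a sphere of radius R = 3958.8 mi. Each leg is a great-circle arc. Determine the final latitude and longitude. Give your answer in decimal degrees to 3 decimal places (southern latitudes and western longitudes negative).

latitude 25.392°, longitude 61.889°

Apply the spherical direct solution leg by leg, carrying full precision between legs.
Leg 1: from (8.728°, 127.806°), δ = 2936.2/3958.8 = 0.741689 rad, θ = 326° → φ = 41.716°, λ = 97.404°.
Leg 2: from (41.716°, 97.404°), δ = 1659.1/3958.8 = 0.419092 rad, θ = 344° → φ = 64.137°, λ = 82.504°.
Leg 3: from (64.137°, 82.504°), δ = 2832.9/3958.8 = 0.715596 rad, θ = 209° → φ = 25.392°, λ = 61.889°.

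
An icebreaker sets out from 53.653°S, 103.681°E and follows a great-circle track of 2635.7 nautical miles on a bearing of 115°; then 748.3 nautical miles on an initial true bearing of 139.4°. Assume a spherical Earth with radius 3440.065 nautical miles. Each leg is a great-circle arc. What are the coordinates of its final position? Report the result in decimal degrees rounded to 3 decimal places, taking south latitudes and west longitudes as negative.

latitude -57.555°, longitude -168.052°

Apply the spherical direct solution leg by leg, carrying full precision between legs.
Leg 1: from (-53.653°, 103.681°), δ = 2635.7/3440.065 = 0.766177 rad, θ = 115° → φ = -48.942°, λ = 176.772°.
Leg 2: from (-48.942°, 176.772°), δ = 748.3/3440.065 = 0.217525 rad, θ = 139.4° → φ = -57.555°, λ = -168.052°.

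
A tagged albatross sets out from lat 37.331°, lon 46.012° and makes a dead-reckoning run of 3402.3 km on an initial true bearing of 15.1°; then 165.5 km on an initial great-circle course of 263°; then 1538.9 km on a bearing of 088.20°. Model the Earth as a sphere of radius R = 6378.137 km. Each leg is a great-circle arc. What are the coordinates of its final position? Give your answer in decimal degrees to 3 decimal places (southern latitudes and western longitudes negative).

Apply the spherical direct solution leg by leg, carrying full precision between legs.
Leg 1: from (37.331°, 46.012°), δ = 3402.3/6378.137 = 0.533432 rad, θ = 15.1° → φ = 65.858°, λ = 64.909°.
Leg 2: from (65.858°, 64.909°), δ = 165.5/6378.137 = 0.025948 rad, θ = 263° → φ = 65.634°, λ = 61.330°.
Leg 3: from (65.634°, 61.330°), δ = 1538.9/6378.137 = 0.241277 rad, θ = 88.2° → φ = 62.578°, λ = 92.567°.

latitude 62.578°, longitude 92.567°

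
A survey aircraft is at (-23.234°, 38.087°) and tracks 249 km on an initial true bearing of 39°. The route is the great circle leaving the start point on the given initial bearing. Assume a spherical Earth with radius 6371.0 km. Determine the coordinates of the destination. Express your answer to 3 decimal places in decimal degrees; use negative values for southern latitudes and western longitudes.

Central angle δ = d/R = 0.039083 rad.
Start latitude φ₁ = -0.405510 rad; initial bearing θ = 0.680678 rad.
Applying the spherical law of cosines for sides, sin φ₂ = sin φ₁ cos δ + cos φ₁ sin δ cos θ = -0.366283, so φ₂ = -21.487°.
Δλ = atan2( sin θ sin δ cos φ₁ , cos δ − sin φ₁ sin φ₂ ) = atan2(0.022595, 0.854742) = 0.026429 rad = 1.514°.
λ₂ = λ₁ + Δλ = 39.601°.

latitude -21.487°, longitude 39.601°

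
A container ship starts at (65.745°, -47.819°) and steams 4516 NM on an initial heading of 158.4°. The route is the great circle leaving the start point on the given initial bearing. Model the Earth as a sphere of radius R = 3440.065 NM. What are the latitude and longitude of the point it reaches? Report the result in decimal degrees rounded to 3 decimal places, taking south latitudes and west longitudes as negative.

latitude -7.854°, longitude -26.761°

Angular distance δ = d/R = 4516 / 3440.065 = 1.312766 rad.
Start latitude φ₁ = 1.147467 rad; initial bearing θ = 2.764602 rad.
Destination latitude: φ₂ = arcsin( sin φ₁ cos δ + cos φ₁ sin δ cos θ ) = arcsin(-0.136655) = -7.854°.
Then Δλ = atan2(0.146219, 0.379768) = 0.367527 rad, from sin θ sin δ cos φ₁ over cos δ − sin φ₁ sin φ₂.
Hence λ₂ = -47.819° + 21.058° = -26.761°.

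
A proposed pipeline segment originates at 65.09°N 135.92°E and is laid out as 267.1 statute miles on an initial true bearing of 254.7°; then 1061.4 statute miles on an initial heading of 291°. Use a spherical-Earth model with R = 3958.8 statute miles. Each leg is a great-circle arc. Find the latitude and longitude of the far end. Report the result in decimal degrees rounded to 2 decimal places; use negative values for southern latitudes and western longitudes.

latitude 65.13°, longitude 91.43°

Apply the spherical direct solution leg by leg, carrying full precision between legs.
Leg 1: from (65.09°, 135.92°), δ = 267.1/3958.8 = 0.067470 rad, θ = 254.7° → φ = 63.82°, λ = 127.44°.
Leg 2: from (63.82°, 127.44°), δ = 1061.4/3958.8 = 0.268112 rad, θ = 291° → φ = 65.13°, λ = 91.43°.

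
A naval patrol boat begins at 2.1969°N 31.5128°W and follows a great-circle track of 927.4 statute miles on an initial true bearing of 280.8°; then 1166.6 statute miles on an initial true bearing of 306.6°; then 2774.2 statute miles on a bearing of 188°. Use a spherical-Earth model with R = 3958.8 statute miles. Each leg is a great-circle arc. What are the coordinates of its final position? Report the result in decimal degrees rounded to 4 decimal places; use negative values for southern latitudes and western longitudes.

latitude -25.2955°, longitude -64.3676°

Apply the spherical direct solution leg by leg, carrying full precision between legs.
Leg 1: from (2.1969°, -31.5128°), δ = 927.4/3958.8 = 0.234263 rad, θ = 280.8° → φ = 4.6317°, λ = -44.7370°.
Leg 2: from (4.6317°, -44.7370°), δ = 1166.6/3958.8 = 0.294685 rad, θ = 306.6° → φ = 14.4699°, λ = -58.6712°.
Leg 3: from (14.4699°, -58.6712°), δ = 2774.2/3958.8 = 0.700768 rad, θ = 188° → φ = -25.2955°, λ = -64.3676°.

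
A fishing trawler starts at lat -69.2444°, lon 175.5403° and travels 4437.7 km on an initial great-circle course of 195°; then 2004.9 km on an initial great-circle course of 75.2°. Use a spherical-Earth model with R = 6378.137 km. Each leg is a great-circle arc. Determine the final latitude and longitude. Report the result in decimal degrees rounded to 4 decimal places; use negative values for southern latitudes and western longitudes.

latitude -59.7324°, longitude 60.3059°

Apply the spherical direct solution leg by leg, carrying full precision between legs.
Leg 1: from (-69.2444°, 175.5403°), δ = 4437.7/6378.137 = 0.695767 rad, θ = 195° → φ = -69.5796°, λ = 23.9307°.
Leg 2: from (-69.5796°, 23.9307°), δ = 2004.9/6378.137 = 0.314339 rad, θ = 75.2° → φ = -59.7324°, λ = 60.3059°.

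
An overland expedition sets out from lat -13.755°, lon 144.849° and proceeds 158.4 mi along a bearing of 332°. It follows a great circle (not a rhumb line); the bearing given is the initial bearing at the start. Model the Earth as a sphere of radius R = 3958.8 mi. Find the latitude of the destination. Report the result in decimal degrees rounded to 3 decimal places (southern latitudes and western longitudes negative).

Angular distance δ = d/R = 158.4 / 3958.8 = 0.040012 rad.
Converting: φ₁ = -0.240070 rad, θ = 5.794493 rad.
Applying the spherical law of cosines for sides, sin φ₂ = sin φ₁ cos δ + cos φ₁ sin δ cos θ = -0.203274, so φ₂ = -11.728°.
For the longitude increment, Δλ = atan2( sin θ sin δ cos φ₁, cos δ − sin φ₁ sin φ₂ ) = atan2(-0.018241, 0.950867) = -1.099°.
λ₂ = λ₁ + Δλ = 143.750°.

latitude -11.728°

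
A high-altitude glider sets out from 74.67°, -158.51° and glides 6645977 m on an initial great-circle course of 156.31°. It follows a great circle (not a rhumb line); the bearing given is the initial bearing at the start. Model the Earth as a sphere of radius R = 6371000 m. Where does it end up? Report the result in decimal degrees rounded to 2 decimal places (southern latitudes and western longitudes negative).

Central angle δ = d/R = 1.043161 rad.
With φ₁ = 74.67° = 1.303237 rad and θ = 156.31° = 2.728124 rad:
Destination latitude: φ₂ = arcsin( sin φ₁ cos δ + cos φ₁ sin δ cos θ ) = arcsin(0.276403) = 16.05°.
Then Δλ = atan2(0.091777, 0.236923) = 0.369573 rad, from sin θ sin δ cos φ₁ over cos δ − sin φ₁ sin φ₂.
Hence λ₂ = -158.51° + 21.17° = -137.34°.

latitude 16.05°, longitude -137.34°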